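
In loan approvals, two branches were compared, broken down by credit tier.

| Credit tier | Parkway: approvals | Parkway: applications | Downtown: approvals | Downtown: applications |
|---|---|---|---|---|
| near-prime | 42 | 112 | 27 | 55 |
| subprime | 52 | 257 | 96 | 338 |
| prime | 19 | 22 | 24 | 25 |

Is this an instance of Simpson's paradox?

No

Near-prime: Parkway 42/112 = 37.5%, Downtown 27/55 = 49.1% → Downtown
Subprime: Parkway 52/257 = 20.2%, Downtown 96/338 = 28.4% → Downtown
Prime: Parkway 19/22 = 86.4%, Downtown 24/25 = 96.0% → Downtown
Overall: Parkway 113/391 = 28.9%, Downtown 147/418 = 35.2% → Downtown
Downtown wins overall and in every credit group — no reversal.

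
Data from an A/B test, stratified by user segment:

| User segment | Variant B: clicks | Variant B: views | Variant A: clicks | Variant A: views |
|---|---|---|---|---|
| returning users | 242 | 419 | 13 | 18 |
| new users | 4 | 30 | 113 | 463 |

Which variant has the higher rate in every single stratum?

Returning users: Variant B 242/419 = 57.8%, Variant A 13/18 = 72.2% → Variant A
New users: Variant B 4/30 = 13.3%, Variant A 113/463 = 24.4% → Variant A
Variant A has the higher rate in both groups.

Variant A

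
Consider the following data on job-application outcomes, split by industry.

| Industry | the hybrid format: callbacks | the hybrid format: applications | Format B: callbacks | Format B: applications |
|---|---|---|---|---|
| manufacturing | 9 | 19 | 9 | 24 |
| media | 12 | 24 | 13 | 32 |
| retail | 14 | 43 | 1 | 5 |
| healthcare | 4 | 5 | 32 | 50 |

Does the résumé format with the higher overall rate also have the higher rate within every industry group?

Manufacturing: the hybrid format 9/19 = 47.4%, Format B 9/24 = 37.5% → the hybrid format
Media: the hybrid format 12/24 = 50.0%, Format B 13/32 = 40.6% → the hybrid format
Retail: the hybrid format 14/43 = 32.6%, Format B 1/5 = 20.0% → the hybrid format
Healthcare: the hybrid format 4/5 = 80.0%, Format B 32/50 = 64.0% → the hybrid format
Overall: the hybrid format 39/91 = 42.9%, Format B 55/111 = 49.5% → Format B
The hybrid format wins each industry group but Format B wins overall — the comparison reverses. The hybrid format's applications skew toward retail, which has a lower base rate.

No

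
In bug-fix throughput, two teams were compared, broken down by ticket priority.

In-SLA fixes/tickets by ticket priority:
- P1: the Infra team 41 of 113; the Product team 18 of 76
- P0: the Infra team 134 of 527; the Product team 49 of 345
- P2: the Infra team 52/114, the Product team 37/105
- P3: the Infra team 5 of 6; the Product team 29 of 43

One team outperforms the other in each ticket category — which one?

P1: the Infra team 41/113 = 36.3%, the Product team 18/76 = 23.7% → the Infra team
P0: the Infra team 134/527 = 25.4%, the Product team 49/345 = 14.2% → the Infra team
P2: the Infra team 52/114 = 45.6%, the Product team 37/105 = 35.2% → the Infra team
P3: the Infra team 5/6 = 83.3%, the Product team 29/43 = 67.4% → the Infra team
The Infra team has the higher rate in all 4 groups.

the Infra team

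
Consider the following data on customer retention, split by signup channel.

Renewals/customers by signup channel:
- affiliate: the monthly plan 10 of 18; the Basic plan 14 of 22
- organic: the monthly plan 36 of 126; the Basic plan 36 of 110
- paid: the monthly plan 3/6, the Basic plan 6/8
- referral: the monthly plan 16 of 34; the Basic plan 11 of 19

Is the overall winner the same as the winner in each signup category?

Affiliate: the monthly plan 10/18 = 55.6%, the Basic plan 14/22 = 63.6% → the Basic plan
Organic: the monthly plan 36/126 = 28.6%, the Basic plan 36/110 = 32.7% → the Basic plan
Paid: the monthly plan 3/6 = 50.0%, the Basic plan 6/8 = 75.0% → the Basic plan
Referral: the monthly plan 16/34 = 47.1%, the Basic plan 11/19 = 57.9% → the Basic plan
Overall: the monthly plan 65/184 = 35.3%, the Basic plan 67/159 = 42.1% → the Basic plan
The Basic plan wins overall and in every signup group — no reversal.

Yes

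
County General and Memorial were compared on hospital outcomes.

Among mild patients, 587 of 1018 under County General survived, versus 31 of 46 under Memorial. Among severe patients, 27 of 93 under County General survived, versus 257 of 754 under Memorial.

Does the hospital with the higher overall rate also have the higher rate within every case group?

No

Mild: County General 587/1018 = 57.7%, Memorial 31/46 = 67.4% → Memorial
Severe: County General 27/93 = 29.0%, Memorial 257/754 = 34.1% → Memorial
Overall: County General 614/1111 = 55.3%, Memorial 288/800 = 36.0% → County General
Memorial wins each case group but County General wins overall — the comparison reverses. Memorial's patients skew toward severe, which has a lower base rate.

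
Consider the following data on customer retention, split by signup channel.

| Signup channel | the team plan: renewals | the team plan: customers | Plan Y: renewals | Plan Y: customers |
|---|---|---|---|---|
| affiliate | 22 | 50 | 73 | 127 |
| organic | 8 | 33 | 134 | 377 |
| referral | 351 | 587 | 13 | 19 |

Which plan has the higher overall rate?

Affiliate: the team plan 22/50 = 44.0%, Plan Y 73/127 = 57.5% → Plan Y
Organic: the team plan 8/33 = 24.2%, Plan Y 134/377 = 35.5% → Plan Y
Referral: the team plan 351/587 = 59.8%, Plan Y 13/19 = 68.4% → Plan Y
Overall: the team plan 381/670 = 56.9%, Plan Y 220/523 = 42.1% → the team plan
(Plan Y wins every signup group but the team plan wins overall — Plan Y's customers skew toward the low-rate organic group.)

the team plan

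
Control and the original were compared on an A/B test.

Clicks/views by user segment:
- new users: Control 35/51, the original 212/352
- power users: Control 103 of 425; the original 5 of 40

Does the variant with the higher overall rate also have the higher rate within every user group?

No

New users: Control 35/51 = 68.6%, the original 212/352 = 60.2% → Control
Power users: Control 103/425 = 24.2%, the original 5/40 = 12.5% → Control
Overall: Control 138/476 = 29.0%, the original 217/392 = 55.4% → the original
Control wins each user group but the original wins overall — the comparison reverses. Control's views skew toward power users, which has a lower base rate.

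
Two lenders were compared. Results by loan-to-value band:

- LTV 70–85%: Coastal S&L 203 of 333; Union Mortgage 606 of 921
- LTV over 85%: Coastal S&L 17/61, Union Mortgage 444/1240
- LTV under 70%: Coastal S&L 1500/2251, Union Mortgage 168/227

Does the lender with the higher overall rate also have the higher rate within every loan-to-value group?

No

LTV 70–85%: Coastal S&L 203/333 = 61.0%, Union Mortgage 606/921 = 65.8% → Union Mortgage
LTV over 85%: Coastal S&L 17/61 = 27.9%, Union Mortgage 444/1240 = 35.8% → Union Mortgage
LTV under 70%: Coastal S&L 1500/2251 = 66.6%, Union Mortgage 168/227 = 74.0% → Union Mortgage
Overall: Coastal S&L 1720/2645 = 65.0%, Union Mortgage 1218/2388 = 51.0% → Coastal S&L
Union Mortgage wins each loan-to-value group but Coastal S&L wins overall — the comparison reverses. Union Mortgage's loans skew toward LTV over 85%, which has a lower base rate.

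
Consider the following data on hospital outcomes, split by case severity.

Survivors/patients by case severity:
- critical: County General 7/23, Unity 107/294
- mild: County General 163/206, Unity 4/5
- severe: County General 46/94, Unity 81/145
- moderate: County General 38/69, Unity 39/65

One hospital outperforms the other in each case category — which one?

Critical: County General 7/23 = 30.4%, Unity 107/294 = 36.4% → Unity
Mild: County General 163/206 = 79.1%, Unity 4/5 = 80.0% → Unity
Severe: County General 46/94 = 48.9%, Unity 81/145 = 55.9% → Unity
Moderate: County General 38/69 = 55.1%, Unity 39/65 = 60.0% → Unity
Unity has the higher rate in all 4 groups.

Unity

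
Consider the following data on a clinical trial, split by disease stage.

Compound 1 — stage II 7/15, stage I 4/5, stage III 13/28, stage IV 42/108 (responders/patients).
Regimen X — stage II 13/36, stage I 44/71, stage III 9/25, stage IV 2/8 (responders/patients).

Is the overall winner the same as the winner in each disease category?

No

Stage II: Compound 1 7/15 = 46.7%, Regimen X 13/36 = 36.1% → Compound 1
Stage I: Compound 1 4/5 = 80.0%, Regimen X 44/71 = 62.0% → Compound 1
Stage III: Compound 1 13/28 = 46.4%, Regimen X 9/25 = 36.0% → Compound 1
Stage IV: Compound 1 42/108 = 38.9%, Regimen X 2/8 = 25.0% → Compound 1
Overall: Compound 1 66/156 = 42.3%, Regimen X 68/140 = 48.6% → Regimen X
Compound 1 wins each disease group but Regimen X wins overall — the comparison reverses. Compound 1's patients skew toward stage IV, which has a lower base rate.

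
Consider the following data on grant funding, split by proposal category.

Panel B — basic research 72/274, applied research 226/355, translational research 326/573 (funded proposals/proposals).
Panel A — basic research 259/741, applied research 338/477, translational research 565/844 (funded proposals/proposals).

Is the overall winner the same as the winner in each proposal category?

Yes

Basic research: Panel B 72/274 = 26.3%, Panel A 259/741 = 35.0% → Panel A
Applied research: Panel B 226/355 = 63.7%, Panel A 338/477 = 70.9% → Panel A
Translational research: Panel B 326/573 = 56.9%, Panel A 565/844 = 66.9% → Panel A
Overall: Panel B 624/1202 = 51.9%, Panel A 1162/2062 = 56.4% → Panel A
Panel A wins overall and in every proposal group — no reversal.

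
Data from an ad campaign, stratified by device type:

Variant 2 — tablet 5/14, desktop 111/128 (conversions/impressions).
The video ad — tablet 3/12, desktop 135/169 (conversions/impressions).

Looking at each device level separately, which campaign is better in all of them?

Tablet: Variant 2 5/14 = 35.7%, the video ad 3/12 = 25.0% → Variant 2
Desktop: Variant 2 111/128 = 86.7%, the video ad 135/169 = 79.9% → Variant 2
Variant 2 has the higher rate in both groups.

Variant 2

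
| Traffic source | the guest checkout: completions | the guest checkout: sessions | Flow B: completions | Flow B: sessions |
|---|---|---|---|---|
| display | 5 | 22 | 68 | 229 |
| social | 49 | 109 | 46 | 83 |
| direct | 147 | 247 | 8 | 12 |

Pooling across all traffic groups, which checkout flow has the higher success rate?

Display: the guest checkout 5/22 = 22.7%, Flow B 68/229 = 29.7% → Flow B
Social: the guest checkout 49/109 = 45.0%, Flow B 46/83 = 55.4% → Flow B
Direct: the guest checkout 147/247 = 59.5%, Flow B 8/12 = 66.7% → Flow B
Overall: the guest checkout 201/378 = 53.2%, Flow B 122/324 = 37.7% → the guest checkout
(Flow B wins every traffic group but the guest checkout wins overall — Flow B's sessions skew toward the low-rate display group.)

the guest checkout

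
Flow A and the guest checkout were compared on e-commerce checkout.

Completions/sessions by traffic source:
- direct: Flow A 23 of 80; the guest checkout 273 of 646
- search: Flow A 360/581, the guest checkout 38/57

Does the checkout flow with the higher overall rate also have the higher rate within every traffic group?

Direct: Flow A 23/80 = 28.8%, the guest checkout 273/646 = 42.3% → the guest checkout
Search: Flow A 360/581 = 62.0%, the guest checkout 38/57 = 66.7% → the guest checkout
Overall: Flow A 383/661 = 57.9%, the guest checkout 311/703 = 44.2% → Flow A
The guest checkout wins each traffic group but Flow A wins overall — the comparison reverses. The guest checkout's sessions skew toward direct, which has a lower base rate.

No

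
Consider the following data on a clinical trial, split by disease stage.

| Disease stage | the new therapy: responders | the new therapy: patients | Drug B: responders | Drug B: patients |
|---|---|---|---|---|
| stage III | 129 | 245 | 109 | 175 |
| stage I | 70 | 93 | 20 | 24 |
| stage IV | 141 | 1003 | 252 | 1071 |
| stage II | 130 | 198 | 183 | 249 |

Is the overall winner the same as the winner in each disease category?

Stage III: the new therapy 129/245 = 52.7%, Drug B 109/175 = 62.3% → Drug B
Stage I: the new therapy 70/93 = 75.3%, Drug B 20/24 = 83.3% → Drug B
Stage IV: the new therapy 141/1003 = 14.1%, Drug B 252/1071 = 23.5% → Drug B
Stage II: the new therapy 130/198 = 65.7%, Drug B 183/249 = 73.5% → Drug B
Overall: the new therapy 470/1539 = 30.5%, Drug B 564/1519 = 37.1% → Drug B
Drug B wins overall and in every disease group — no reversal.

Yes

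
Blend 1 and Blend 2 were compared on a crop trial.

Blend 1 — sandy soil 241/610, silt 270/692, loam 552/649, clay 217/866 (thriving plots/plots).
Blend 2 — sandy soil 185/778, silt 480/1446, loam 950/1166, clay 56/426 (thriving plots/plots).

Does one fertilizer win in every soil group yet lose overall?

No

Sandy soil: Blend 1 241/610 = 39.5%, Blend 2 185/778 = 23.8% → Blend 1
Silt: Blend 1 270/692 = 39.0%, Blend 2 480/1446 = 33.2% → Blend 1
Loam: Blend 1 552/649 = 85.1%, Blend 2 950/1166 = 81.5% → Blend 1
Clay: Blend 1 217/866 = 25.1%, Blend 2 56/426 = 13.1% → Blend 1
Overall: Blend 1 1280/2817 = 45.4%, Blend 2 1671/3816 = 43.8% → Blend 1
Blend 1 wins overall and in every soil group — no reversal.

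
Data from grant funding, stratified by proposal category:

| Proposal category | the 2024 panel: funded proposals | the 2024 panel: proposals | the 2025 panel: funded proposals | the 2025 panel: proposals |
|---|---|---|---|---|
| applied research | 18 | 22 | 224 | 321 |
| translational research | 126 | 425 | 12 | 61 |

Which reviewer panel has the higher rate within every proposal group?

the 2024 panel

Applied research: the 2024 panel 18/22 = 81.8%, the 2025 panel 224/321 = 69.8% → the 2024 panel
Translational research: the 2024 panel 126/425 = 29.6%, the 2025 panel 12/61 = 19.7% → the 2024 panel
The 2024 panel has the higher rate in both groups.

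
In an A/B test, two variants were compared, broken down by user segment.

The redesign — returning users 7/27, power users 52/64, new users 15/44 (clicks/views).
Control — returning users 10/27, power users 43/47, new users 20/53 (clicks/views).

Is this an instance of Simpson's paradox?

No

Returning users: the redesign 7/27 = 25.9%, Control 10/27 = 37.0% → Control
Power users: the redesign 52/64 = 81.2%, Control 43/47 = 91.5% → Control
New users: the redesign 15/44 = 34.1%, Control 20/53 = 37.7% → Control
Overall: the redesign 74/135 = 54.8%, Control 73/127 = 57.5% → Control
Control wins overall and in every user group — no reversal.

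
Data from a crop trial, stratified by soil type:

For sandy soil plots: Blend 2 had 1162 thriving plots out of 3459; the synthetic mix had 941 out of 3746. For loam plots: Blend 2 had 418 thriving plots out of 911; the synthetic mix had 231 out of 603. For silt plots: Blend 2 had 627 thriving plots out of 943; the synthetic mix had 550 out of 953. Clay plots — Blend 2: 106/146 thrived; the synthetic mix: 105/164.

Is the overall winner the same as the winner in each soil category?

Yes

Sandy soil: Blend 2 1162/3459 = 33.6%, the synthetic mix 941/3746 = 25.1% → Blend 2
Loam: Blend 2 418/911 = 45.9%, the synthetic mix 231/603 = 38.3% → Blend 2
Silt: Blend 2 627/943 = 66.5%, the synthetic mix 550/953 = 57.7% → Blend 2
Clay: Blend 2 106/146 = 72.6%, the synthetic mix 105/164 = 64.0% → Blend 2
Overall: Blend 2 2313/5459 = 42.4%, the synthetic mix 1827/5466 = 33.4% → Blend 2
Blend 2 wins overall and in every soil group — no reversal.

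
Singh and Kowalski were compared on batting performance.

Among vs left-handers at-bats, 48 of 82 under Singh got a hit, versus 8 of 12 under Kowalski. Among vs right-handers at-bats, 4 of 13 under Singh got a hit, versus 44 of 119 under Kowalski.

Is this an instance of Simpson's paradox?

Vs left-handers: Singh 48/82 = 58.5%, Kowalski 8/12 = 66.7% → Kowalski
Vs right-handers: Singh 4/13 = 30.8%, Kowalski 44/119 = 37.0% → Kowalski
Overall: Singh 52/95 = 54.7%, Kowalski 52/131 = 39.7% → Singh
Kowalski wins each pitcher group but Singh wins overall — the comparison reverses. Kowalski's at-bats skew toward vs right-handers, which has a lower base rate.

Yes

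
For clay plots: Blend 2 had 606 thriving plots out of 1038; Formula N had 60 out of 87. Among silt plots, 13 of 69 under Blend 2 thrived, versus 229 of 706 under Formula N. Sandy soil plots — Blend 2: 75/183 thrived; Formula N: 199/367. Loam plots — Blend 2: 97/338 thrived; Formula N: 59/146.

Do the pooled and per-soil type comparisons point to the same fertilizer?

No

Clay: Blend 2 606/1038 = 58.4%, Formula N 60/87 = 69.0% → Formula N
Silt: Blend 2 13/69 = 18.8%, Formula N 229/706 = 32.4% → Formula N
Sandy soil: Blend 2 75/183 = 41.0%, Formula N 199/367 = 54.2% → Formula N
Loam: Blend 2 97/338 = 28.7%, Formula N 59/146 = 40.4% → Formula N
Overall: Blend 2 791/1628 = 48.6%, Formula N 547/1306 = 41.9% → Blend 2
Formula N wins each soil group but Blend 2 wins overall — the comparison reverses. Formula N's plots skew toward silt, which has a lower base rate.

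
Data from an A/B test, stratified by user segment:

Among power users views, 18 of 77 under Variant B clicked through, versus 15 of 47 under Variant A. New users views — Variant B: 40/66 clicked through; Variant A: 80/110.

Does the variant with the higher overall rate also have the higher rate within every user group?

Power users: Variant B 18/77 = 23.4%, Variant A 15/47 = 31.9% → Variant A
New users: Variant B 40/66 = 60.6%, Variant A 80/110 = 72.7% → Variant A
Overall: Variant B 58/143 = 40.6%, Variant A 95/157 = 60.5% → Variant A
Variant A wins overall and in every user group — no reversal.

Yes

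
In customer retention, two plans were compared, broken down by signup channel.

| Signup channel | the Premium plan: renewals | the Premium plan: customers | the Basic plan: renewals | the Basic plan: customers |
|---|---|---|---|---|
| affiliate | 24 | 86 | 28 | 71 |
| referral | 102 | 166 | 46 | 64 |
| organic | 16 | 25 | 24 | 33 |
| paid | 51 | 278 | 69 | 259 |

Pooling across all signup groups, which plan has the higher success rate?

Affiliate: the Premium plan 24/86 = 27.9%, the Basic plan 28/71 = 39.4% → the Basic plan
Referral: the Premium plan 102/166 = 61.4%, the Basic plan 46/64 = 71.9% → the Basic plan
Organic: the Premium plan 16/25 = 64.0%, the Basic plan 24/33 = 72.7% → the Basic plan
Paid: the Premium plan 51/278 = 18.3%, the Basic plan 69/259 = 26.6% → the Basic plan
Overall: the Premium plan 193/555 = 34.8%, the Basic plan 167/427 = 39.1% → the Basic plan

the Basic plan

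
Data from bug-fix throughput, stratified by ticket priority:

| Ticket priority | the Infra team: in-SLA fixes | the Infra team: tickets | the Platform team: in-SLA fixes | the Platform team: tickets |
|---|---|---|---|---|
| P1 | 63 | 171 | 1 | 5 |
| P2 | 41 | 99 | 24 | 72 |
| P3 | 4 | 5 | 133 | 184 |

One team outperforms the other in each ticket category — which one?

P1: the Infra team 63/171 = 36.8%, the Platform team 1/5 = 20.0% → the Infra team
P2: the Infra team 41/99 = 41.4%, the Platform team 24/72 = 33.3% → the Infra team
P3: the Infra team 4/5 = 80.0%, the Platform team 133/184 = 72.3% → the Infra team
The Infra team has the higher rate in all 3 groups.

the Infra team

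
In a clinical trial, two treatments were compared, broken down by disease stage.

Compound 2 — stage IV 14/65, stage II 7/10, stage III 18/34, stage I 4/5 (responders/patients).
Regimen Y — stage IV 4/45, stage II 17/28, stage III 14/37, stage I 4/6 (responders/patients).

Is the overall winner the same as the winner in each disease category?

Stage IV: Compound 2 14/65 = 21.5%, Regimen Y 4/45 = 8.9% → Compound 2
Stage II: Compound 2 7/10 = 70.0%, Regimen Y 17/28 = 60.7% → Compound 2
Stage III: Compound 2 18/34 = 52.9%, Regimen Y 14/37 = 37.8% → Compound 2
Stage I: Compound 2 4/5 = 80.0%, Regimen Y 4/6 = 66.7% → Compound 2
Overall: Compound 2 43/114 = 37.7%, Regimen Y 39/116 = 33.6% → Compound 2
Compound 2 wins overall and in every disease group — no reversal.

Yes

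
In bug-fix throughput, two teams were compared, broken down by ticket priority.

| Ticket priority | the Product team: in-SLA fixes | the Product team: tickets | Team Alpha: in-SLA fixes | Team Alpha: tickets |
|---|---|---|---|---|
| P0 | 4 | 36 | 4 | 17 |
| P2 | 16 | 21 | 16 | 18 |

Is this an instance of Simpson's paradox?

No

P0: the Product team 4/36 = 11.1%, Team Alpha 4/17 = 23.5% → Team Alpha
P2: the Product team 16/21 = 76.2%, Team Alpha 16/18 = 88.9% → Team Alpha
Overall: the Product team 20/57 = 35.1%, Team Alpha 20/35 = 57.1% → Team Alpha
Team Alpha wins overall and in every ticket group — no reversal.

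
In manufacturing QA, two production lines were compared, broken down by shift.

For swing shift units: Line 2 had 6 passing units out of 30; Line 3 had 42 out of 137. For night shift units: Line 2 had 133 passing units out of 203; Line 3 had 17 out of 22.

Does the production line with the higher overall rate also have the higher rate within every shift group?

Swing shift: Line 2 6/30 = 20.0%, Line 3 42/137 = 30.7% → Line 3
Night shift: Line 2 133/203 = 65.5%, Line 3 17/22 = 77.3% → Line 3
Overall: Line 2 139/233 = 59.7%, Line 3 59/159 = 37.1% → Line 2
Line 3 wins each shift group but Line 2 wins overall — the comparison reverses. Line 3's units skew toward swing shift, which has a lower base rate.

No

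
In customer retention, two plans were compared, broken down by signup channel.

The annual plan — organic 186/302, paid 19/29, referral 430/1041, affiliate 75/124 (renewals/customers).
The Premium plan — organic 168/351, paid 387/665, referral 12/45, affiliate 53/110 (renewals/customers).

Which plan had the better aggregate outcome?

Organic: the annual plan 186/302 = 61.6%, the Premium plan 168/351 = 47.9% → the annual plan
Paid: the annual plan 19/29 = 65.5%, the Premium plan 387/665 = 58.2% → the annual plan
Referral: the annual plan 430/1041 = 41.3%, the Premium plan 12/45 = 26.7% → the annual plan
Affiliate: the annual plan 75/124 = 60.5%, the Premium plan 53/110 = 48.2% → the annual plan
Overall: the annual plan 710/1496 = 47.5%, the Premium plan 620/1171 = 52.9% → the Premium plan
(The annual plan wins every signup group but the Premium plan wins overall — the annual plan's customers skew toward the low-rate referral group.)

the Premium plan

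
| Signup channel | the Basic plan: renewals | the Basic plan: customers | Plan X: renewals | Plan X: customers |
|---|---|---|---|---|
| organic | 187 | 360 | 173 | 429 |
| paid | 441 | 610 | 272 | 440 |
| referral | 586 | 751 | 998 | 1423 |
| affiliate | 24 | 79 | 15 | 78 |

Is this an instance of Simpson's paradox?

Organic: the Basic plan 187/360 = 51.9%, Plan X 173/429 = 40.3% → the Basic plan
Paid: the Basic plan 441/610 = 72.3%, Plan X 272/440 = 61.8% → the Basic plan
Referral: the Basic plan 586/751 = 78.0%, Plan X 998/1423 = 70.1% → the Basic plan
Affiliate: the Basic plan 24/79 = 30.4%, Plan X 15/78 = 19.2% → the Basic plan
Overall: the Basic plan 1238/1800 = 68.8%, Plan X 1458/2370 = 61.5% → the Basic plan
The Basic plan wins overall and in every signup group — no reversal.

No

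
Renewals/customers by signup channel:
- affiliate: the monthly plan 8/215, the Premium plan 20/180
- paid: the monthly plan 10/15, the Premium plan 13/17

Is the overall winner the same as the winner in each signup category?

Affiliate: the monthly plan 8/215 = 3.7%, the Premium plan 20/180 = 11.1% → the Premium plan
Paid: the monthly plan 10/15 = 66.7%, the Premium plan 13/17 = 76.5% → the Premium plan
Overall: the monthly plan 18/230 = 7.8%, the Premium plan 33/197 = 16.8% → the Premium plan
The Premium plan wins overall and in every signup group — no reversal.

Yes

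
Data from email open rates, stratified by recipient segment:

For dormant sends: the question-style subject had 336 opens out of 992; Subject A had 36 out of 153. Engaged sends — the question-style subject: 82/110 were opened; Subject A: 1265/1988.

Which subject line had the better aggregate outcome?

Subject A

Dormant: the question-style subject 336/992 = 33.9%, Subject A 36/153 = 23.5% → the question-style subject
Engaged: the question-style subject 82/110 = 74.5%, Subject A 1265/1988 = 63.6% → the question-style subject
Overall: the question-style subject 418/1102 = 37.9%, Subject A 1301/2141 = 60.8% → Subject A
(The question-style subject wins every recipient group but Subject A wins overall — the question-style subject's sends skew toward the low-rate dormant group.)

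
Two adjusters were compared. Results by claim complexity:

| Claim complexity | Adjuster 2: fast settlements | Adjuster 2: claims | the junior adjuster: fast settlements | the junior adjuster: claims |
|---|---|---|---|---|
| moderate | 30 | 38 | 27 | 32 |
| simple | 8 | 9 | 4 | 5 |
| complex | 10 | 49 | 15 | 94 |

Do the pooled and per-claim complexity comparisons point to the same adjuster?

No

Moderate: Adjuster 2 30/38 = 78.9%, the junior adjuster 27/32 = 84.4% → the junior adjuster
Simple: Adjuster 2 8/9 = 88.9%, the junior adjuster 4/5 = 80.0% → Adjuster 2
Complex: Adjuster 2 10/49 = 20.4%, the junior adjuster 15/94 = 16.0% → Adjuster 2
Overall: Adjuster 2 48/96 = 50.0%, the junior adjuster 46/131 = 35.1% → Adjuster 2
Neither sweeps: Adjuster 2 wins 2 of 3 groups, the junior adjuster wins 1. Adjuster 2 wins overall but not every group — no Simpson reversal.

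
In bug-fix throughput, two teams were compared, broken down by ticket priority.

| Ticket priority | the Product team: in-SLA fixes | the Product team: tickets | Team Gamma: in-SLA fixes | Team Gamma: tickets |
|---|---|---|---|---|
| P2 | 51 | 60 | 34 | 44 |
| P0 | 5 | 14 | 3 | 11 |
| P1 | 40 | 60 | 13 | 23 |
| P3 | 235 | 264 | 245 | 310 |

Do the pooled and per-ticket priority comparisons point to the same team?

Yes

P2: the Product team 51/60 = 85.0%, Team Gamma 34/44 = 77.3% → the Product team
P0: the Product team 5/14 = 35.7%, Team Gamma 3/11 = 27.3% → the Product team
P1: the Product team 40/60 = 66.7%, Team Gamma 13/23 = 56.5% → the Product team
P3: the Product team 235/264 = 89.0%, Team Gamma 245/310 = 79.0% → the Product team
Overall: the Product team 331/398 = 83.2%, Team Gamma 295/388 = 76.0% → the Product team
The Product team wins overall and in every ticket group — no reversal.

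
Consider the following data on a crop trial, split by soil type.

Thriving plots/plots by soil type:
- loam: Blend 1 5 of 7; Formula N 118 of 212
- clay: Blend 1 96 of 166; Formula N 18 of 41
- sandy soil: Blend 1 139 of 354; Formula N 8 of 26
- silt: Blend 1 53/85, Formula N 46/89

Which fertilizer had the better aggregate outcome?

Loam: Blend 1 5/7 = 71.4%, Formula N 118/212 = 55.7% → Blend 1
Clay: Blend 1 96/166 = 57.8%, Formula N 18/41 = 43.9% → Blend 1
Sandy soil: Blend 1 139/354 = 39.3%, Formula N 8/26 = 30.8% → Blend 1
Silt: Blend 1 53/85 = 62.4%, Formula N 46/89 = 51.7% → Blend 1
Overall: Blend 1 293/612 = 47.9%, Formula N 190/368 = 51.6% → Formula N
(Blend 1 wins every soil group but Formula N wins overall — Blend 1's plots skew toward the low-rate sandy soil group.)

Formula N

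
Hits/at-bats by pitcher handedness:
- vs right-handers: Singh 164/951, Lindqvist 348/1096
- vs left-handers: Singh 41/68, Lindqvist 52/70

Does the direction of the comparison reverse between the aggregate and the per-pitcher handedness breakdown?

Vs right-handers: Singh 164/951 = 17.2%, Lindqvist 348/1096 = 31.8% → Lindqvist
Vs left-handers: Singh 41/68 = 60.3%, Lindqvist 52/70 = 74.3% → Lindqvist
Overall: Singh 205/1019 = 20.1%, Lindqvist 400/1166 = 34.3% → Lindqvist
Lindqvist wins overall and in every pitcher group — no reversal.

No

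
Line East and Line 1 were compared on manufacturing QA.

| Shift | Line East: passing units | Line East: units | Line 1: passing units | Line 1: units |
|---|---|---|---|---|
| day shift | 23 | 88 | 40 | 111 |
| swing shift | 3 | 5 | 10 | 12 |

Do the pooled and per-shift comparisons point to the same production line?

Yes

Day shift: Line East 23/88 = 26.1%, Line 1 40/111 = 36.0% → Line 1
Swing shift: Line East 3/5 = 60.0%, Line 1 10/12 = 83.3% → Line 1
Overall: Line East 26/93 = 28.0%, Line 1 50/123 = 40.7% → Line 1
Line 1 wins overall and in every shift group — no reversal.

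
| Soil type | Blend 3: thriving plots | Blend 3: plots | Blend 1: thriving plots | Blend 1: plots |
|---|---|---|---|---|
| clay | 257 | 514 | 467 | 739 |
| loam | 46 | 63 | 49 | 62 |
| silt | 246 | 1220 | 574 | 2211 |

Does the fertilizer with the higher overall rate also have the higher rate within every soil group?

Clay: Blend 3 257/514 = 50.0%, Blend 1 467/739 = 63.2% → Blend 1
Loam: Blend 3 46/63 = 73.0%, Blend 1 49/62 = 79.0% → Blend 1
Silt: Blend 3 246/1220 = 20.2%, Blend 1 574/2211 = 26.0% → Blend 1
Overall: Blend 3 549/1797 = 30.6%, Blend 1 1090/3012 = 36.2% → Blend 1
Blend 1 wins overall and in every soil group — no reversal.

Yes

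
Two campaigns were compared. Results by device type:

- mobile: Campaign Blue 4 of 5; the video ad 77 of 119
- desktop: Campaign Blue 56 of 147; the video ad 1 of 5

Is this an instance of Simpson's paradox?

Yes

Mobile: Campaign Blue 4/5 = 80.0%, the video ad 77/119 = 64.7% → Campaign Blue
Desktop: Campaign Blue 56/147 = 38.1%, the video ad 1/5 = 20.0% → Campaign Blue
Overall: Campaign Blue 60/152 = 39.5%, the video ad 78/124 = 62.9% → the video ad
Campaign Blue wins each device group but the video ad wins overall — the comparison reverses. Campaign Blue's impressions skew toward desktop, which has a lower base rate.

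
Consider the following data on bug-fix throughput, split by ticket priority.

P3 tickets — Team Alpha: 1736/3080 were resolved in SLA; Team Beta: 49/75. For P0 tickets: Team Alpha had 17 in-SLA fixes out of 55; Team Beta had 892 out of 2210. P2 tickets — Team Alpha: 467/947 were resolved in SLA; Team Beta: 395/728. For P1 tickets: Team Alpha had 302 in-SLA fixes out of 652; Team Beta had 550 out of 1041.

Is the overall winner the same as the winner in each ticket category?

P3: Team Alpha 1736/3080 = 56.4%, Team Beta 49/75 = 65.3% → Team Beta
P0: Team Alpha 17/55 = 30.9%, Team Beta 892/2210 = 40.4% → Team Beta
P2: Team Alpha 467/947 = 49.3%, Team Beta 395/728 = 54.3% → Team Beta
P1: Team Alpha 302/652 = 46.3%, Team Beta 550/1041 = 52.8% → Team Beta
Overall: Team Alpha 2522/4734 = 53.3%, Team Beta 1886/4054 = 46.5% → Team Alpha
Team Beta wins each ticket group but Team Alpha wins overall — the comparison reverses. Team Beta's tickets skew toward P0, which has a lower base rate.

No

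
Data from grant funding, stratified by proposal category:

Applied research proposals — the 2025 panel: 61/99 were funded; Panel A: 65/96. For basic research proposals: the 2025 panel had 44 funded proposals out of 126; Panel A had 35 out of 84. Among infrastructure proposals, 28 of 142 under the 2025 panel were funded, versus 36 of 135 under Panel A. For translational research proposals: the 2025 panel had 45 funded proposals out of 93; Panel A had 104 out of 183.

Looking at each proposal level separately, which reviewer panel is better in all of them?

Applied research: the 2025 panel 61/99 = 61.6%, Panel A 65/96 = 67.7% → Panel A
Basic research: the 2025 panel 44/126 = 34.9%, Panel A 35/84 = 41.7% → Panel A
Infrastructure: the 2025 panel 28/142 = 19.7%, Panel A 36/135 = 26.7% → Panel A
Translational research: the 2025 panel 45/93 = 48.4%, Panel A 104/183 = 56.8% → Panel A
Panel A has the higher rate in all 4 groups.

Panel A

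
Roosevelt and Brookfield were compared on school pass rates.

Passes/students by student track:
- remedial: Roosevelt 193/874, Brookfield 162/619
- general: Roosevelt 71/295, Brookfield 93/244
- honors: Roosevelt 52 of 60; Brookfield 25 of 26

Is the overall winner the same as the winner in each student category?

Yes

Remedial: Roosevelt 193/874 = 22.1%, Brookfield 162/619 = 26.2% → Brookfield
General: Roosevelt 71/295 = 24.1%, Brookfield 93/244 = 38.1% → Brookfield
Honors: Roosevelt 52/60 = 86.7%, Brookfield 25/26 = 96.2% → Brookfield
Overall: Roosevelt 316/1229 = 25.7%, Brookfield 280/889 = 31.5% → Brookfield
Brookfield wins overall and in every student group — no reversal.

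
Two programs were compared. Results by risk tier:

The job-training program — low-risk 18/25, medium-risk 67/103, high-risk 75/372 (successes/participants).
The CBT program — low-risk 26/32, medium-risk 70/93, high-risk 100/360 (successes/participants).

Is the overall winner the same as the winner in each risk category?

Low-risk: the job-training program 18/25 = 72.0%, the CBT program 26/32 = 81.2% → the CBT program
Medium-risk: the job-training program 67/103 = 65.0%, the CBT program 70/93 = 75.3% → the CBT program
High-risk: the job-training program 75/372 = 20.2%, the CBT program 100/360 = 27.8% → the CBT program
Overall: the job-training program 160/500 = 32.0%, the CBT program 196/485 = 40.4% → the CBT program
The CBT program wins overall and in every risk group — no reversal.

Yes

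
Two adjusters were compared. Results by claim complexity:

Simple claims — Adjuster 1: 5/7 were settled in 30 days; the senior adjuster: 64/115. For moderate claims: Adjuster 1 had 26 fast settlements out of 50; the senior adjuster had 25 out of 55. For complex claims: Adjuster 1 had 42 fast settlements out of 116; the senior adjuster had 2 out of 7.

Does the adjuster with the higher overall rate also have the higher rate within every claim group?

No

Simple: Adjuster 1 5/7 = 71.4%, the senior adjuster 64/115 = 55.7% → Adjuster 1
Moderate: Adjuster 1 26/50 = 52.0%, the senior adjuster 25/55 = 45.5% → Adjuster 1
Complex: Adjuster 1 42/116 = 36.2%, the senior adjuster 2/7 = 28.6% → Adjuster 1
Overall: Adjuster 1 73/173 = 42.2%, the senior adjuster 91/177 = 51.4% → the senior adjuster
Adjuster 1 wins each claim group but the senior adjuster wins overall — the comparison reverses. Adjuster 1's claims skew toward complex, which has a lower base rate.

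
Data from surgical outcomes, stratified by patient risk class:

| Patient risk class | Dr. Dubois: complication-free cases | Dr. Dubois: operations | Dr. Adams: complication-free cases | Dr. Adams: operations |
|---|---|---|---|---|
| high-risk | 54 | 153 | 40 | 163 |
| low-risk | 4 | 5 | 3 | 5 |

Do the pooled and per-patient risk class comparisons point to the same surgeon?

High-risk: Dr. Dubois 54/153 = 35.3%, Dr. Adams 40/163 = 24.5% → Dr. Dubois
Low-risk: Dr. Dubois 4/5 = 80.0%, Dr. Adams 3/5 = 60.0% → Dr. Dubois
Overall: Dr. Dubois 58/158 = 36.7%, Dr. Adams 43/168 = 25.6% → Dr. Dubois
Dr. Dubois wins overall and in every patient risk group — no reversal.

Yes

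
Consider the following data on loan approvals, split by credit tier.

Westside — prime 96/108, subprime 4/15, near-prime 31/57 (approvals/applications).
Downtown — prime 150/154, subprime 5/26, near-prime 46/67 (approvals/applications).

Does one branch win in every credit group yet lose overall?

Prime: Westside 96/108 = 88.9%, Downtown 150/154 = 97.4% → Downtown
Subprime: Westside 4/15 = 26.7%, Downtown 5/26 = 19.2% → Westside
Near-prime: Westside 31/57 = 54.4%, Downtown 46/67 = 68.7% → Downtown
Overall: Westside 131/180 = 72.8%, Downtown 201/247 = 81.4% → Downtown
Neither sweeps: Westside wins 1 of 3 groups, Downtown wins 2. Downtown wins overall but not every group — no Simpson reversal.

No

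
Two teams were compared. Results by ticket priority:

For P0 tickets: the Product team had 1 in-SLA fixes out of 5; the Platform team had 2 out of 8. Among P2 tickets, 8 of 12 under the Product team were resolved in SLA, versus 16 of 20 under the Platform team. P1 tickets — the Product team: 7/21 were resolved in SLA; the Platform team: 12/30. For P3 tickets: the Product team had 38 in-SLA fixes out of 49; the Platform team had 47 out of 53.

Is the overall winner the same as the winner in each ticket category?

P0: the Product team 1/5 = 20.0%, the Platform team 2/8 = 25.0% → the Platform team
P2: the Product team 8/12 = 66.7%, the Platform team 16/20 = 80.0% → the Platform team
P1: the Product team 7/21 = 33.3%, the Platform team 12/30 = 40.0% → the Platform team
P3: the Product team 38/49 = 77.6%, the Platform team 47/53 = 88.7% → the Platform team
Overall: the Product team 54/87 = 62.1%, the Platform team 77/111 = 69.4% → the Platform team
The Platform team wins overall and in every ticket group — no reversal.

Yes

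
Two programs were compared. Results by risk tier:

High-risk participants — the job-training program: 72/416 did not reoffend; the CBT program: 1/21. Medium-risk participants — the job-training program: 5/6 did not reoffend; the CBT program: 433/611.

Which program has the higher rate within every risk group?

High-risk: the job-training program 72/416 = 17.3%, the CBT program 1/21 = 4.8% → the job-training program
Medium-risk: the job-training program 5/6 = 83.3%, the CBT program 433/611 = 70.9% → the job-training program
The job-training program has the higher rate in both groups.

the job-training program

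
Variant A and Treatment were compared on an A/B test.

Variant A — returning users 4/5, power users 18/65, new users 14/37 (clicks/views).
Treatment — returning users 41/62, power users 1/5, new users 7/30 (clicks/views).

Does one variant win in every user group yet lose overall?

Yes

Returning users: Variant A 4/5 = 80.0%, Treatment 41/62 = 66.1% → Variant A
Power users: Variant A 18/65 = 27.7%, Treatment 1/5 = 20.0% → Variant A
New users: Variant A 14/37 = 37.8%, Treatment 7/30 = 23.3% → Variant A
Overall: Variant A 36/107 = 33.6%, Treatment 49/97 = 50.5% → Treatment
Variant A wins each user group but Treatment wins overall — the comparison reverses. Variant A's views skew toward power users, which has a lower base rate.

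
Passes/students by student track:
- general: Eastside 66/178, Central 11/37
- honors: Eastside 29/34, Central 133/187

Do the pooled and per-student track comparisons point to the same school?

No

General: Eastside 66/178 = 37.1%, Central 11/37 = 29.7% → Eastside
Honors: Eastside 29/34 = 85.3%, Central 133/187 = 71.1% → Eastside
Overall: Eastside 95/212 = 44.8%, Central 144/224 = 64.3% → Central
Eastside wins each student group but Central wins overall — the comparison reverses. Eastside's students skew toward general, which has a lower base rate.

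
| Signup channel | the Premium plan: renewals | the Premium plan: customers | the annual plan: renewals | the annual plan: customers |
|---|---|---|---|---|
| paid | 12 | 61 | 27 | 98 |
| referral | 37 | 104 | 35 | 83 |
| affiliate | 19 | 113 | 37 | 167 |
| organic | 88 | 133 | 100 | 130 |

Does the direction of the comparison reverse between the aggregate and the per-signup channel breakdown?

Paid: the Premium plan 12/61 = 19.7%, the annual plan 27/98 = 27.6% → the annual plan
Referral: the Premium plan 37/104 = 35.6%, the annual plan 35/83 = 42.2% → the annual plan
Affiliate: the Premium plan 19/113 = 16.8%, the annual plan 37/167 = 22.2% → the annual plan
Organic: the Premium plan 88/133 = 66.2%, the annual plan 100/130 = 76.9% → the annual plan
Overall: the Premium plan 156/411 = 38.0%, the annual plan 199/478 = 41.6% → the annual plan
The annual plan wins overall and in every signup group — no reversal.

No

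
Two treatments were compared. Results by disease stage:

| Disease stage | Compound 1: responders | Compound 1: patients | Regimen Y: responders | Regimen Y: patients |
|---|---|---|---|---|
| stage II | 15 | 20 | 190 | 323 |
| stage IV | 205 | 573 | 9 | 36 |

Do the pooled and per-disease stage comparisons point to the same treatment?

Stage II: Compound 1 15/20 = 75.0%, Regimen Y 190/323 = 58.8% → Compound 1
Stage IV: Compound 1 205/573 = 35.8%, Regimen Y 9/36 = 25.0% → Compound 1
Overall: Compound 1 220/593 = 37.1%, Regimen Y 199/359 = 55.4% → Regimen Y
Compound 1 wins each disease group but Regimen Y wins overall — the comparison reverses. Compound 1's patients skew toward stage IV, which has a lower base rate.

No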